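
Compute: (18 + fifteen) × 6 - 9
Convert fifteen (English words) → 15 (decimal)
Expression in decimal: (18 + 15) × 6 - 9
Parentheses first: 18 + 15 = 33
Multiply: 33 × 6 = 198
Subtract: 198 - 9 = 189
189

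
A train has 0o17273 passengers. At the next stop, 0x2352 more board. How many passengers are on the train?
Convert 0o17273 (octal) → 1×4096 + 7×512 + 2×64 + 7×8 + 3 = 7867 (decimal)
Convert 0x2352 (hexadecimal) → 2×4096 + 3×256 + 5×16 + 2 = 9042 (decimal)
Compute 7867 + 9042 = 16909
16909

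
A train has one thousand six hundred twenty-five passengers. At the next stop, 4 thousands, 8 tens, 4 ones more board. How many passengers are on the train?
Convert one thousand six hundred twenty-five (English words) → 1×1000 + 6×100 + 25 = 1625 (decimal)
Convert 4 thousands, 8 tens, 4 ones (place-value notation) → 4×1000 + 8×10 + 4 = 4084 (decimal)
Compute 1625 + 4084 = 5709
5709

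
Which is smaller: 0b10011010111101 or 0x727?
Convert 0b10011010111101 (binary) → 8192 + 1024 + 512 + 128 + 32 + 16 + 8 + 4 + 1 = 9917 (decimal)
Convert 0x727 (hexadecimal) → 7×256 + 2×16 + 7 = 1831 (decimal)
Compare 9917 vs 1831: smaller = 1831
1831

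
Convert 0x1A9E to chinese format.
Convert 0x1A9E (hexadecimal) → 1×4096 + 10×256 + 9×16 + 14 = 6814 (decimal)
Convert 6814 (decimal) → 6814 = 6×1000 + 8×100 + 1×10 + 4 → 六千八百一十四 (Chinese numeral)
六千八百一十四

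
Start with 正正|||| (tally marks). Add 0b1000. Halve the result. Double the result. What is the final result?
Convert 正正|||| (tally marks) → 5 + 5 + 4 = 14 (decimal)
Start: 14
Convert 0b1000 (binary) → 8 (decimal)
14 + 8 = 22
22 ÷ 2 = 11
11 × 2 = 22
22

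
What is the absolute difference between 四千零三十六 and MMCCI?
Convert 四千零三十六 (Chinese numeral) → 4×1000 + 3×10 + 6 = 4036 (decimal)
Convert MMCCI (Roman numeral) → 1000 + 1000 + 100 + 100 + 1 = 2201 (decimal)
Compute |4036 - 2201| = 1835
1835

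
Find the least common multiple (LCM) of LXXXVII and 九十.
Convert LXXXVII (Roman numeral) → 50 + 10 + 10 + 10 + 5 + 1 + 1 = 87 (decimal)
Convert 九十 (Chinese numeral) → 9×10 = 90 (decimal)
Compute lcm(87, 90) = 2610
2610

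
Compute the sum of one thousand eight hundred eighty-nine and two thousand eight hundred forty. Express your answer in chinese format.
Convert one thousand eight hundred eighty-nine (English words) → 1×1000 + 8×100 + 89 = 1889 (decimal)
Convert two thousand eight hundred forty (English words) → 2×1000 + 8×100 + 40 = 2840 (decimal)
Compute 1889 + 2840 = 4729
Convert 4729 (decimal) → 4729 = 4×1000 + 7×100 + 2×10 + 9 → 四千七百二十九 (Chinese numeral)
四千七百二十九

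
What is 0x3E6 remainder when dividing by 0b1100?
Convert 0x3E6 (hexadecimal) → 3×256 + 14×16 + 6 = 998 (decimal)
Convert 0b1100 (binary) → 8 + 4 = 12 (decimal)
Compute 998 mod 12 = 2
2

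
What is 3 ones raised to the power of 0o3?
Convert 3 ones (place-value notation) → 3 (decimal)
Convert 0o3 (octal) → 3 (decimal)
Compute 3 ^ 3 = 27
27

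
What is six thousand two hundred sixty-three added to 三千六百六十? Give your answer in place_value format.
Convert six thousand two hundred sixty-three (English words) → 6×1000 + 2×100 + 63 = 6263 (decimal)
Convert 三千六百六十 (Chinese numeral) → 3×1000 + 6×100 + 6×10 = 3660 (decimal)
Compute 6263 + 3660 = 9923
Convert 9923 (decimal) → 9923 = 9×1000 + 9×100 + 2×10 + 3 → 9 thousands, 9 hundreds, 2 tens, 3 ones (place-value notation)
9 thousands, 9 hundreds, 2 tens, 3 ones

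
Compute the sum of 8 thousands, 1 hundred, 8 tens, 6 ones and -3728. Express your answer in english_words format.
Convert 8 thousands, 1 hundred, 8 tens, 6 ones (place-value notation) → 8×1000 + 1×100 + 8×10 + 6 = 8186 (decimal)
Compute 8186 + -3728 = 4458
Convert 4458 (decimal) → 4458 = 4×1000 + 4×100 + 58 → four thousand four hundred fifty-eight (English words)
four thousand four hundred fifty-eight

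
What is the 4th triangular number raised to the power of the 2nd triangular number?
Convert the 4th triangular number (triangular index) → 4×5/2 = 10 (decimal)
Convert the 2nd triangular number (triangular index) → 2×3/2 = 3 (decimal)
Compute 10 ^ 3 = 1000
1000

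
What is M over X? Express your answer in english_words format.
Convert M (Roman numeral) → 1000 (decimal)
Convert X (Roman numeral) → 10 (decimal)
Compute 1000 ÷ 10 = 100
Convert 100 (decimal) → 100 = 1×100 → one hundred (English words)
one hundred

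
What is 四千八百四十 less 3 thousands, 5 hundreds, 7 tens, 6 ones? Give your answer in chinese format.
Convert 四千八百四十 (Chinese numeral) → 4×1000 + 8×100 + 4×10 = 4840 (decimal)
Convert 3 thousands, 5 hundreds, 7 tens, 6 ones (place-value notation) → 3×1000 + 5×100 + 7×10 + 6 = 3576 (decimal)
Compute 4840 - 3576 = 1264
Convert 1264 (decimal) → 1264 = 1×1000 + 2×100 + 6×10 + 4 → 一千二百六十四 (Chinese numeral)
一千二百六十四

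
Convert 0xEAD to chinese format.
Convert 0xEAD (hexadecimal) → 14×256 + 10×16 + 13 = 3757 (decimal)
Convert 3757 (decimal) → 3757 = 3×1000 + 7×100 + 5×10 + 7 → 三千七百五十七 (Chinese numeral)
三千七百五十七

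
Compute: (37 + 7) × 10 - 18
Parentheses first: 37 + 7 = 44
Multiply: 44 × 10 = 440
Subtract: 440 - 18 = 422
422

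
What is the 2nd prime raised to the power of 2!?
Convert the 2nd prime (prime index) → 3 (decimal)
Convert 2! (factorial) → 2 (decimal)
Compute 3 ^ 2 = 9
9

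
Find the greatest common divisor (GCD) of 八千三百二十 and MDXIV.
Convert 八千三百二十 (Chinese numeral) → 8×1000 + 3×100 + 2×10 = 8320 (decimal)
Convert MDXIV (Roman numeral) → 1000 + 500 + 10 + 4 = 1514 (decimal)
Compute gcd(8320, 1514) = 2
2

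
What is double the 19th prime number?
The 19th prime number = 67
Compute 67 × 2 = 134
134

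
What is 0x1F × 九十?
Convert 0x1F (hexadecimal) → 1×16 + 15 = 31 (decimal)
Convert 九十 (Chinese numeral) → 9×10 = 90 (decimal)
Compute 31 × 90 = 2790
2790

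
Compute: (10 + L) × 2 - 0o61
Convert L (Roman numeral) → 50 (decimal)
Convert 0o61 (octal) → 6×8 + 1 = 49 (decimal)
Expression in decimal: (10 + 50) × 2 - 49
Parentheses first: 10 + 50 = 60
Multiply: 60 × 2 = 120
Subtract: 120 - 49 = 71
71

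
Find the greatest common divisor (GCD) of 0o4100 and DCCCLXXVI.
Convert 0o4100 (octal) → 4×512 + 1×64 = 2112 (decimal)
Convert DCCCLXXVI (Roman numeral) → 500 + 100 + 100 + 100 + 50 + 10 + 10 + 5 + 1 = 876 (decimal)
Compute gcd(2112, 876) = 12
12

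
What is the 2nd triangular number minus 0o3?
The 2nd triangular number = 2×3/2 = 3
Convert 0o3 (octal) → 3 (decimal)
Compute 3 - 3 = 0
0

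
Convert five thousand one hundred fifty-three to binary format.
Convert five thousand one hundred fifty-three (English words) → 5×1000 + 1×100 + 53 = 5153 (decimal)
Convert 5153 (decimal) → 5153 = 4096 + 1024 + 32 + 1 → 0b1010000100001 (binary)
0b1010000100001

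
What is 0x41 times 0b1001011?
Convert 0x41 (hexadecimal) → 4×16 + 1 = 65 (decimal)
Convert 0b1001011 (binary) → 64 + 8 + 2 + 1 = 75 (decimal)
Compute 65 × 75 = 4875
4875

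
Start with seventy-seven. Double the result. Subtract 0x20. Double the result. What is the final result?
Convert seventy-seven (English words) → 77 (decimal)
Start: 77
77 × 2 = 154
Convert 0x20 (hexadecimal) → 2×16 = 32 (decimal)
154 - 32 = 122
122 × 2 = 244
244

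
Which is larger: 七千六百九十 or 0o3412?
Convert 七千六百九十 (Chinese numeral) → 7×1000 + 6×100 + 9×10 = 7690 (decimal)
Convert 0o3412 (octal) → 3×512 + 4×64 + 1×8 + 2 = 1802 (decimal)
Compare 7690 vs 1802: larger = 7690
7690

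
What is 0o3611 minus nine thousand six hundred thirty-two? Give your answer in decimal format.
Convert 0o3611 (octal) → 3×512 + 6×64 + 1×8 + 1 = 1929 (decimal)
Convert nine thousand six hundred thirty-two (English words) → 9×1000 + 6×100 + 32 = 9632 (decimal)
Compute 1929 - 9632 = -7703
-7703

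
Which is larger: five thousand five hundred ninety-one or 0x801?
Convert five thousand five hundred ninety-one (English words) → 5×1000 + 5×100 + 91 = 5591 (decimal)
Convert 0x801 (hexadecimal) → 8×256 + 1 = 2049 (decimal)
Compare 5591 vs 2049: larger = 5591
5591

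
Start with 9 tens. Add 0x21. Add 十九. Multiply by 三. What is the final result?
Convert 9 tens (place-value notation) → 9×10 = 90 (decimal)
Start: 90
Convert 0x21 (hexadecimal) → 2×16 + 1 = 33 (decimal)
90 + 33 = 123
Convert 十九 (Chinese numeral) → 1×10 + 9 = 19 (decimal)
123 + 19 = 142
Convert 三 (Chinese numeral) → 3 (decimal)
142 × 3 = 426
426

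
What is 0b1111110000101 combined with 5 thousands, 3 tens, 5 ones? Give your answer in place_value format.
Convert 0b1111110000101 (binary) → 4096 + 2048 + 1024 + 512 + 256 + 128 + 4 + 1 = 8069 (decimal)
Convert 5 thousands, 3 tens, 5 ones (place-value notation) → 5×1000 + 3×10 + 5 = 5035 (decimal)
Compute 8069 + 5035 = 13104
Convert 13104 (decimal) → 13104 = 13×1000 + 1×100 + 4 → 13 thousands, 1 hundred, 4 ones (place-value notation)
13 thousands, 1 hundred, 4 ones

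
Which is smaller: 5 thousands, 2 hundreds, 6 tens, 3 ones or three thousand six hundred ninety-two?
Convert 5 thousands, 2 hundreds, 6 tens, 3 ones (place-value notation) → 5×1000 + 2×100 + 6×10 + 3 = 5263 (decimal)
Convert three thousand six hundred ninety-two (English words) → 3×1000 + 6×100 + 92 = 3692 (decimal)
Compare 5263 vs 3692: smaller = 3692
3692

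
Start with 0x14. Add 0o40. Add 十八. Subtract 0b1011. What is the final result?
Convert 0x14 (hexadecimal) → 1×16 + 4 = 20 (decimal)
Start: 20
Convert 0o40 (octal) → 4×8 = 32 (decimal)
20 + 32 = 52
Convert 十八 (Chinese numeral) → 1×10 + 8 = 18 (decimal)
52 + 18 = 70
Convert 0b1011 (binary) → 8 + 2 + 1 = 11 (decimal)
70 - 11 = 59
59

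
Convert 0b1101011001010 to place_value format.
Convert 0b1101011001010 (binary) → 4096 + 2048 + 512 + 128 + 64 + 8 + 2 = 6858 (decimal)
Convert 6858 (decimal) → 6858 = 6×1000 + 8×100 + 5×10 + 8 → 6 thousands, 8 hundreds, 5 tens, 8 ones (place-value notation)
6 thousands, 8 hundreds, 5 tens, 8 ones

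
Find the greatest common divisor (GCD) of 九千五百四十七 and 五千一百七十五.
Convert 九千五百四十七 (Chinese numeral) → 9×1000 + 5×100 + 4×10 + 7 = 9547 (decimal)
Convert 五千一百七十五 (Chinese numeral) → 5×1000 + 1×100 + 7×10 + 5 = 5175 (decimal)
Compute gcd(9547, 5175) = 1
1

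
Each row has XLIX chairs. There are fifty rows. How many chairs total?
Convert XLIX (Roman numeral) → 40 + 9 = 49 (decimal)
Convert fifty (English words) → 50 (decimal)
Compute 49 × 50 = 2450
2450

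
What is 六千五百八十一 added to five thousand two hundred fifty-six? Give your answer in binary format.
Convert 六千五百八十一 (Chinese numeral) → 6×1000 + 5×100 + 8×10 + 1 = 6581 (decimal)
Convert five thousand two hundred fifty-six (English words) → 5×1000 + 2×100 + 56 = 5256 (decimal)
Compute 6581 + 5256 = 11837
Convert 11837 (decimal) → 11837 = 8192 + 2048 + 1024 + 512 + 32 + 16 + 8 + 4 + 1 → 0b10111000111101 (binary)
0b10111000111101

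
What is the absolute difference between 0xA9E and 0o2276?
Convert 0xA9E (hexadecimal) → 10×256 + 9×16 + 14 = 2718 (decimal)
Convert 0o2276 (octal) → 2×512 + 2×64 + 7×8 + 6 = 1214 (decimal)
Compute |2718 - 1214| = 1504
1504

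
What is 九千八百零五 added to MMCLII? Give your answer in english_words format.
Convert 九千八百零五 (Chinese numeral) → 9×1000 + 8×100 + 5 = 9805 (decimal)
Convert MMCLII (Roman numeral) → 1000 + 1000 + 100 + 50 + 1 + 1 = 2152 (decimal)
Compute 9805 + 2152 = 11957
Convert 11957 (decimal) → 11957 = 11×1000 + 9×100 + 57 → eleven thousand nine hundred fifty-seven (English words)
eleven thousand nine hundred fifty-seven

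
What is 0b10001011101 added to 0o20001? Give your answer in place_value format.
Convert 0b10001011101 (binary) → 1024 + 64 + 16 + 8 + 4 + 1 = 1117 (decimal)
Convert 0o20001 (octal) → 2×4096 + 1 = 8193 (decimal)
Compute 1117 + 8193 = 9310
Convert 9310 (decimal) → 9310 = 9×1000 + 3×100 + 1×10 → 9 thousands, 3 hundreds, 1 ten (place-value notation)
9 thousands, 3 hundreds, 1 ten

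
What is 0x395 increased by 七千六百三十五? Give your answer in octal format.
Convert 0x395 (hexadecimal) → 3×256 + 9×16 + 5 = 917 (decimal)
Convert 七千六百三十五 (Chinese numeral) → 7×1000 + 6×100 + 3×10 + 5 = 7635 (decimal)
Compute 917 + 7635 = 8552
Convert 8552 (decimal) → 8552 = 2×4096 + 5×64 + 5×8 → 0o20550 (octal)
0o20550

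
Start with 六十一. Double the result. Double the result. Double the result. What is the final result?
Convert 六十一 (Chinese numeral) → 6×10 + 1 = 61 (decimal)
Start: 61
61 × 2 = 122
122 × 2 = 244
244 × 2 = 488
488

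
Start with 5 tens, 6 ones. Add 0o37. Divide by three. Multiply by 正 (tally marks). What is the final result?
Convert 5 tens, 6 ones (place-value notation) → 5×10 + 6 = 56 (decimal)
Start: 56
Convert 0o37 (octal) → 3×8 + 7 = 31 (decimal)
56 + 31 = 87
Convert three (English words) → 3 (decimal)
87 ÷ 3 = 29
Convert 正 (tally marks) → 5 (decimal)
29 × 5 = 145
145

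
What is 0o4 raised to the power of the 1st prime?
Convert 0o4 (octal) → 4 (decimal)
Convert the 1st prime (prime index) → 2 (decimal)
Compute 4 ^ 2 = 16
16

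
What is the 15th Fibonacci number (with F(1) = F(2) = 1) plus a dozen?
The 15th Fibonacci number (with F(1) = F(2) = 1): 1, 1, 2, 3, 5, 8, 13, 21, 34, 55, 89, 144, 233, 377, 610 → 610
Convert a dozen (colloquial) → 12 (decimal)
Compute 610 + 12 = 622
622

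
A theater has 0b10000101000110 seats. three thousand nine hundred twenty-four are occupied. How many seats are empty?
Convert 0b10000101000110 (binary) → 8192 + 256 + 64 + 4 + 2 = 8518 (decimal)
Convert three thousand nine hundred twenty-four (English words) → 3×1000 + 9×100 + 24 = 3924 (decimal)
Compute 8518 - 3924 = 4594
4594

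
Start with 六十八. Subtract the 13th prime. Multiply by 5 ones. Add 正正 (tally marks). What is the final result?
Convert 六十八 (Chinese numeral) → 6×10 + 8 = 68 (decimal)
Start: 68
Convert the 13th prime (prime index) → 41 (decimal)
68 - 41 = 27
Convert 5 ones (place-value notation) → 5 (decimal)
27 × 5 = 135
Convert 正正 (tally marks) → 5 + 5 = 10 (decimal)
135 + 10 = 145
145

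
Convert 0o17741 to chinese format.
Convert 0o17741 (octal) → 1×4096 + 7×512 + 7×64 + 4×8 + 1 = 8161 (decimal)
Convert 8161 (decimal) → 8161 = 8×1000 + 1×100 + 6×10 + 1 → 八千一百六十一 (Chinese numeral)
八千一百六十一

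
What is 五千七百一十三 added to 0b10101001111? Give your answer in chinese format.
Convert 五千七百一十三 (Chinese numeral) → 5×1000 + 7×100 + 1×10 + 3 = 5713 (decimal)
Convert 0b10101001111 (binary) → 1024 + 256 + 64 + 8 + 4 + 2 + 1 = 1359 (decimal)
Compute 5713 + 1359 = 7072
Convert 7072 (decimal) → 7072 = 7×1000 + 7×10 + 2 → 七千零七十二 (Chinese numeral)
七千零七十二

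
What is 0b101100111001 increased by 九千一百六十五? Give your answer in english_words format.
Convert 0b101100111001 (binary) → 2048 + 512 + 256 + 32 + 16 + 8 + 1 = 2873 (decimal)
Convert 九千一百六十五 (Chinese numeral) → 9×1000 + 1×100 + 6×10 + 5 = 9165 (decimal)
Compute 2873 + 9165 = 12038
Convert 12038 (decimal) → 12038 = 12×1000 + 38 → twelve thousand thirty-eight (English words)
twelve thousand thirty-eight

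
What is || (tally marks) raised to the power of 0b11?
Convert || (tally marks) → 2 (decimal)
Convert 0b11 (binary) → 2 + 1 = 3 (decimal)
Compute 2 ^ 3 = 8
8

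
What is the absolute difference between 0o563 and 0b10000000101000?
Convert 0o563 (octal) → 5×64 + 6×8 + 3 = 371 (decimal)
Convert 0b10000000101000 (binary) → 8192 + 32 + 8 = 8232 (decimal)
Compute |371 - 8232| = 7861
7861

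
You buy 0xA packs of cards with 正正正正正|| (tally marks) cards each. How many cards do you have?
Convert 正正正正正|| (tally marks) → 5 + 5 + 5 + 5 + 5 + 2 = 27 (decimal)
Convert 0xA (hexadecimal) → 10 (decimal)
Compute 27 × 10 = 270
270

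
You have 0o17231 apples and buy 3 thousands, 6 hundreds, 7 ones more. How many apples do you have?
Convert 0o17231 (octal) → 1×4096 + 7×512 + 2×64 + 3×8 + 1 = 7833 (decimal)
Convert 3 thousands, 6 hundreds, 7 ones (place-value notation) → 3×1000 + 6×100 + 7 = 3607 (decimal)
Compute 7833 + 3607 = 11440
11440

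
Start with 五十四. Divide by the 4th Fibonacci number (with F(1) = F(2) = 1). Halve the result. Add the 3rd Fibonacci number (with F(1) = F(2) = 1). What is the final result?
Convert 五十四 (Chinese numeral) → 5×10 + 4 = 54 (decimal)
Start: 54
Convert the 4th Fibonacci number (with F(1) = F(2) = 1) (Fibonacci index) → 1, 1, 2, 3 → 3 (decimal)
54 ÷ 3 = 18
18 ÷ 2 = 9
Convert the 3rd Fibonacci number (with F(1) = F(2) = 1) (Fibonacci index) → 1, 1, 2 → 2 (decimal)
9 + 2 = 11
11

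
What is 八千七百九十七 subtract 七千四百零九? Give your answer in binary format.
Convert 八千七百九十七 (Chinese numeral) → 8×1000 + 7×100 + 9×10 + 7 = 8797 (decimal)
Convert 七千四百零九 (Chinese numeral) → 7×1000 + 4×100 + 9 = 7409 (decimal)
Compute 8797 - 7409 = 1388
Convert 1388 (decimal) → 1388 = 1024 + 256 + 64 + 32 + 8 + 4 → 0b10101101100 (binary)
0b10101101100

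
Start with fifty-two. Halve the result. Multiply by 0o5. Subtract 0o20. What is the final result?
Convert fifty-two (English words) → 52 (decimal)
Start: 52
52 ÷ 2 = 26
Convert 0o5 (octal) → 5 (decimal)
26 × 5 = 130
Convert 0o20 (octal) → 2×8 = 16 (decimal)
130 - 16 = 114
114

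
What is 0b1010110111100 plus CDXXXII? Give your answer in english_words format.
Convert 0b1010110111100 (binary) → 4096 + 1024 + 256 + 128 + 32 + 16 + 8 + 4 = 5564 (decimal)
Convert CDXXXII (Roman numeral) → 400 + 10 + 10 + 10 + 1 + 1 = 432 (decimal)
Compute 5564 + 432 = 5996
Convert 5996 (decimal) → 5996 = 5×1000 + 9×100 + 96 → five thousand nine hundred ninety-six (English words)
five thousand nine hundred ninety-six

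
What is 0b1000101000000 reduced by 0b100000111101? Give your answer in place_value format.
Convert 0b1000101000000 (binary) → 4096 + 256 + 64 = 4416 (decimal)
Convert 0b100000111101 (binary) → 2048 + 32 + 16 + 8 + 4 + 1 = 2109 (decimal)
Compute 4416 - 2109 = 2307
Convert 2307 (decimal) → 2307 = 2×1000 + 3×100 + 7 → 2 thousands, 3 hundreds, 7 ones (place-value notation)
2 thousands, 3 hundreds, 7 ones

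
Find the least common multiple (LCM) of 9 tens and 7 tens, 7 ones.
Convert 9 tens (place-value notation) → 9×10 = 90 (decimal)
Convert 7 tens, 7 ones (place-value notation) → 7×10 + 7 = 77 (decimal)
Compute lcm(90, 77) = 6930
6930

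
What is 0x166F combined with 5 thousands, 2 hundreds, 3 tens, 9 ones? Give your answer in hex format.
Convert 0x166F (hexadecimal) → 1×4096 + 6×256 + 6×16 + 15 = 5743 (decimal)
Convert 5 thousands, 2 hundreds, 3 tens, 9 ones (place-value notation) → 5×1000 + 2×100 + 3×10 + 9 = 5239 (decimal)
Compute 5743 + 5239 = 10982
Convert 10982 (decimal) → 10982 = 2×4096 + 10×256 + 14×16 + 6 → 0x2AE6 (hexadecimal)
0x2AE6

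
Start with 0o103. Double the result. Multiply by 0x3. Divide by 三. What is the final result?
Convert 0o103 (octal) → 1×64 + 3 = 67 (decimal)
Start: 67
67 × 2 = 134
Convert 0x3 (hexadecimal) → 3 (decimal)
134 × 3 = 402
Convert 三 (Chinese numeral) → 3 (decimal)
402 ÷ 3 = 134
134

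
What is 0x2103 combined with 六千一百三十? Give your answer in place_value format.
Convert 0x2103 (hexadecimal) → 2×4096 + 1×256 + 3 = 8451 (decimal)
Convert 六千一百三十 (Chinese numeral) → 6×1000 + 1×100 + 3×10 = 6130 (decimal)
Compute 8451 + 6130 = 14581
Convert 14581 (decimal) → 14581 = 14×1000 + 5×100 + 8×10 + 1 → 14 thousands, 5 hundreds, 8 tens, 1 one (place-value notation)
14 thousands, 5 hundreds, 8 tens, 1 one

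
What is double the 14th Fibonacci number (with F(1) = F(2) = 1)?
The 14th Fibonacci number (with F(1) = F(2) = 1): 1, 1, 2, 3, 5, 8, 13, 21, 34, 55, 89, 144, 233, 377 → 377
Compute 377 × 2 = 754
754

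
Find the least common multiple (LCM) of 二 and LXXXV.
Convert 二 (Chinese numeral) → 2 (decimal)
Convert LXXXV (Roman numeral) → 50 + 10 + 10 + 10 + 5 = 85 (decimal)
Compute lcm(2, 85) = 170
170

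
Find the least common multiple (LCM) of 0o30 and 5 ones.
Convert 0o30 (octal) → 3×8 = 24 (decimal)
Convert 5 ones (place-value notation) → 5 (decimal)
Compute lcm(24, 5) = 120
120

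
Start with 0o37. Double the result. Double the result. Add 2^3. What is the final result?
Convert 0o37 (octal) → 3×8 + 7 = 31 (decimal)
Start: 31
31 × 2 = 62
62 × 2 = 124
Convert 2^3 (power) → 8 (decimal)
124 + 8 = 132
132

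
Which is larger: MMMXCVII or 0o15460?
Convert MMMXCVII (Roman numeral) → 1000 + 1000 + 1000 + 90 + 5 + 1 + 1 = 3097 (decimal)
Convert 0o15460 (octal) → 1×4096 + 5×512 + 4×64 + 6×8 = 6960 (decimal)
Compare 3097 vs 6960: larger = 6960
6960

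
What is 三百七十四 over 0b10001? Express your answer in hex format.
Convert 三百七十四 (Chinese numeral) → 3×100 + 7×10 + 4 = 374 (decimal)
Convert 0b10001 (binary) → 16 + 1 = 17 (decimal)
Compute 374 ÷ 17 = 22
Convert 22 (decimal) → 22 = 1×16 + 6 → 0x16 (hexadecimal)
0x16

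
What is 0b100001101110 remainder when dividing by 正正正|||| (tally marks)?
Convert 0b100001101110 (binary) → 2048 + 64 + 32 + 8 + 4 + 2 = 2158 (decimal)
Convert 正正正|||| (tally marks) → 5 + 5 + 5 + 4 = 19 (decimal)
Compute 2158 mod 19 = 11
11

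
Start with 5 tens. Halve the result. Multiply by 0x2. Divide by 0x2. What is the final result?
Convert 5 tens (place-value notation) → 5×10 = 50 (decimal)
Start: 50
50 ÷ 2 = 25
Convert 0x2 (hexadecimal) → 2 (decimal)
25 × 2 = 50
Convert 0x2 (hexadecimal) → 2 (decimal)
50 ÷ 2 = 25
25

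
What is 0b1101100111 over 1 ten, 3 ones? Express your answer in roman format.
Convert 0b1101100111 (binary) → 512 + 256 + 64 + 32 + 4 + 2 + 1 = 871 (decimal)
Convert 1 ten, 3 ones (place-value notation) → 1×10 + 3 = 13 (decimal)
Compute 871 ÷ 13 = 67
Convert 67 (decimal) → 67 = 50 + 10 + 5 + 1 + 1 → LXVII (Roman numeral)
LXVII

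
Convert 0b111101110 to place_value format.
Convert 0b111101110 (binary) → 256 + 128 + 64 + 32 + 8 + 4 + 2 = 494 (decimal)
Convert 494 (decimal) → 494 = 4×100 + 9×10 + 4 → 4 hundreds, 9 tens, 4 ones (place-value notation)
4 hundreds, 9 tens, 4 ones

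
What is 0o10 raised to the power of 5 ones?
Convert 0o10 (octal) → 1×8 = 8 (decimal)
Convert 5 ones (place-value notation) → 5 (decimal)
Compute 8 ^ 5 = 32768
32768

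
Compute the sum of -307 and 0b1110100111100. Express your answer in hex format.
Convert 0b1110100111100 (binary) → 4096 + 2048 + 1024 + 256 + 32 + 16 + 8 + 4 = 7484 (decimal)
Compute -307 + 7484 = 7177
Convert 7177 (decimal) → 7177 = 1×4096 + 12×256 + 9 → 0x1C09 (hexadecimal)
0x1C09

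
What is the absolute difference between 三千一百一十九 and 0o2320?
Convert 三千一百一十九 (Chinese numeral) → 3×1000 + 1×100 + 1×10 + 9 = 3119 (decimal)
Convert 0o2320 (octal) → 2×512 + 3×64 + 2×8 = 1232 (decimal)
Compute |3119 - 1232| = 1887
1887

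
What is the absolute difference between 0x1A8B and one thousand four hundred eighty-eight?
Convert 0x1A8B (hexadecimal) → 1×4096 + 10×256 + 8×16 + 11 = 6795 (decimal)
Convert one thousand four hundred eighty-eight (English words) → 1×1000 + 4×100 + 88 = 1488 (decimal)
Compute |6795 - 1488| = 5307
5307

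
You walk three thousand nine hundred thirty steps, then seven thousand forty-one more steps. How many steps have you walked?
Convert three thousand nine hundred thirty (English words) → 3×1000 + 9×100 + 30 = 3930 (decimal)
Convert seven thousand forty-one (English words) → 7×1000 + 41 = 7041 (decimal)
Compute 3930 + 7041 = 10971
10971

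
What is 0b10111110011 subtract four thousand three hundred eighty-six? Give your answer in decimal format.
Convert 0b10111110011 (binary) → 1024 + 256 + 128 + 64 + 32 + 16 + 2 + 1 = 1523 (decimal)
Convert four thousand three hundred eighty-six (English words) → 4×1000 + 3×100 + 86 = 4386 (decimal)
Compute 1523 - 4386 = -2863
-2863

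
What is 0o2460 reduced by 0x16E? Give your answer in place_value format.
Convert 0o2460 (octal) → 2×512 + 4×64 + 6×8 = 1328 (decimal)
Convert 0x16E (hexadecimal) → 1×256 + 6×16 + 14 = 366 (decimal)
Compute 1328 - 366 = 962
Convert 962 (decimal) → 962 = 9×100 + 6×10 + 2 → 9 hundreds, 6 tens, 2 ones (place-value notation)
9 hundreds, 6 tens, 2 ones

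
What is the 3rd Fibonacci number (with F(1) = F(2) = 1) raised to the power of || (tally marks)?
Convert the 3rd Fibonacci number (with F(1) = F(2) = 1) (Fibonacci index) → 1, 1, 2 → 2 (decimal)
Convert || (tally marks) → 2 (decimal)
Compute 2 ^ 2 = 4
4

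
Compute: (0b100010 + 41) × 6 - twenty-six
Convert 0b100010 (binary) → 32 + 2 = 34 (decimal)
Convert twenty-six (English words) → 26 (decimal)
Expression in decimal: (34 + 41) × 6 - 26
Parentheses first: 34 + 41 = 75
Multiply: 75 × 6 = 450
Subtract: 450 - 26 = 424
424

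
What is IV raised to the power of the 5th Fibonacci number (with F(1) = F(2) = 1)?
Convert IV (Roman numeral) → 4 (decimal)
Convert the 5th Fibonacci number (with F(1) = F(2) = 1) (Fibonacci index) → 1, 1, 2, 3, 5 → 5 (decimal)
Compute 4 ^ 5 = 1024
1024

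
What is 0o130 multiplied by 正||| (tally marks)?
Convert 0o130 (octal) → 1×64 + 3×8 = 88 (decimal)
Convert 正||| (tally marks) → 5 + 3 = 8 (decimal)
Compute 88 × 8 = 704
704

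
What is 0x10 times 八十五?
Convert 0x10 (hexadecimal) → 1×16 = 16 (decimal)
Convert 八十五 (Chinese numeral) → 8×10 + 5 = 85 (decimal)
Compute 16 × 85 = 1360
1360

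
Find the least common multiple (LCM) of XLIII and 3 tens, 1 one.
Convert XLIII (Roman numeral) → 40 + 1 + 1 + 1 = 43 (decimal)
Convert 3 tens, 1 one (place-value notation) → 3×10 + 1 = 31 (decimal)
Compute lcm(43, 31) = 1333
1333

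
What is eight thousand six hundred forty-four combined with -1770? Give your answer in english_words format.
Convert eight thousand six hundred forty-four (English words) → 8×1000 + 6×100 + 44 = 8644 (decimal)
Compute 8644 + -1770 = 6874
Convert 6874 (decimal) → 6874 = 6×1000 + 8×100 + 74 → six thousand eight hundred seventy-four (English words)
six thousand eight hundred seventy-four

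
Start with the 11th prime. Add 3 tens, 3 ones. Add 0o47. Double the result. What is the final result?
Convert the 11th prime (prime index) → 31 (decimal)
Start: 31
Convert 3 tens, 3 ones (place-value notation) → 3×10 + 3 = 33 (decimal)
31 + 33 = 64
Convert 0o47 (octal) → 4×8 + 7 = 39 (decimal)
64 + 39 = 103
103 × 2 = 206
206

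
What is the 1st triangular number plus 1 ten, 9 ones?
The 1st triangular number = 1×2/2 = 1
Convert 1 ten, 9 ones (place-value notation) → 1×10 + 9 = 19 (decimal)
Compute 1 + 19 = 20
20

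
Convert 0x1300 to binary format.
Convert 0x1300 (hexadecimal) → 1×4096 + 3×256 = 4864 (decimal)
Convert 4864 (decimal) → 4864 = 4096 + 512 + 256 → 0b1001100000000 (binary)
0b1001100000000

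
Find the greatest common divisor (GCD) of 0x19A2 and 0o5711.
Convert 0x19A2 (hexadecimal) → 1×4096 + 9×256 + 10×16 + 2 = 6562 (decimal)
Convert 0o5711 (octal) → 5×512 + 7×64 + 1×8 + 1 = 3017 (decimal)
Compute gcd(6562, 3017) = 1
1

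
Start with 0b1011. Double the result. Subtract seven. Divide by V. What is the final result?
Convert 0b1011 (binary) → 8 + 2 + 1 = 11 (decimal)
Start: 11
11 × 2 = 22
Convert seven (English words) → 7 (decimal)
22 - 7 = 15
Convert V (Roman numeral) → 5 (decimal)
15 ÷ 5 = 3
3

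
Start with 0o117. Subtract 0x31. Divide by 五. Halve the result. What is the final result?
Convert 0o117 (octal) → 1×64 + 1×8 + 7 = 79 (decimal)
Start: 79
Convert 0x31 (hexadecimal) → 3×16 + 1 = 49 (decimal)
79 - 49 = 30
Convert 五 (Chinese numeral) → 5 (decimal)
30 ÷ 5 = 6
6 ÷ 2 = 3
3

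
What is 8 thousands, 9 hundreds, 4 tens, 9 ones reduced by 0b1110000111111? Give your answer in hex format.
Convert 8 thousands, 9 hundreds, 4 tens, 9 ones (place-value notation) → 8×1000 + 9×100 + 4×10 + 9 = 8949 (decimal)
Convert 0b1110000111111 (binary) → 4096 + 2048 + 1024 + 32 + 16 + 8 + 4 + 2 + 1 = 7231 (decimal)
Compute 8949 - 7231 = 1718
Convert 1718 (decimal) → 1718 = 6×256 + 11×16 + 6 → 0x6B6 (hexadecimal)
0x6B6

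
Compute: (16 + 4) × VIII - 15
Convert VIII (Roman numeral) → 5 + 1 + 1 + 1 = 8 (decimal)
Expression in decimal: (16 + 4) × 8 - 15
Parentheses first: 16 + 4 = 20
Multiply: 20 × 8 = 160
Subtract: 160 - 15 = 145
145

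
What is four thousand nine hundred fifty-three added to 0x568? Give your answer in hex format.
Convert four thousand nine hundred fifty-three (English words) → 4×1000 + 9×100 + 53 = 4953 (decimal)
Convert 0x568 (hexadecimal) → 5×256 + 6×16 + 8 = 1384 (decimal)
Compute 4953 + 1384 = 6337
Convert 6337 (decimal) → 6337 = 1×4096 + 8×256 + 12×16 + 1 → 0x18C1 (hexadecimal)
0x18C1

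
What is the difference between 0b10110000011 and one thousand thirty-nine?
Convert 0b10110000011 (binary) → 1024 + 256 + 128 + 2 + 1 = 1411 (decimal)
Convert one thousand thirty-nine (English words) → 1×1000 + 39 = 1039 (decimal)
Difference: |1411 - 1039| = 372
372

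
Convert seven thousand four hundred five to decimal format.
Convert seven thousand four hundred five (English words) → 7×1000 + 4×100 + 5 = 7405 (decimal)
7405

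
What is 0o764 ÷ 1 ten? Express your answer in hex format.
Convert 0o764 (octal) → 7×64 + 6×8 + 4 = 500 (decimal)
Convert 1 ten (place-value notation) → 1×10 = 10 (decimal)
Compute 500 ÷ 10 = 50
Convert 50 (decimal) → 50 = 3×16 + 2 → 0x32 (hexadecimal)
0x32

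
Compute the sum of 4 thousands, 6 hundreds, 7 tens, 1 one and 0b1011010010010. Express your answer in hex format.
Convert 4 thousands, 6 hundreds, 7 tens, 1 one (place-value notation) → 4×1000 + 6×100 + 7×10 + 1 = 4671 (decimal)
Convert 0b1011010010010 (binary) → 4096 + 1024 + 512 + 128 + 16 + 2 = 5778 (decimal)
Compute 4671 + 5778 = 10449
Convert 10449 (decimal) → 10449 = 2×4096 + 8×256 + 13×16 + 1 → 0x28D1 (hexadecimal)
0x28D1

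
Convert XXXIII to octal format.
Convert XXXIII (Roman numeral) → 10 + 10 + 10 + 1 + 1 + 1 = 33 (decimal)
Convert 33 (decimal) → 33 = 4×8 + 1 → 0o41 (octal)
0o41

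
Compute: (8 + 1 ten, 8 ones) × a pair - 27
Convert 1 ten, 8 ones (place-value notation) → 1×10 + 8 = 18 (decimal)
Convert a pair (colloquial) → 2 (decimal)
Expression in decimal: (8 + 18) × 2 - 27
Parentheses first: 8 + 18 = 26
Multiply: 26 × 2 = 52
Subtract: 52 - 27 = 25
25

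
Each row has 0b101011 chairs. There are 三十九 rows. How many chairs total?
Convert 0b101011 (binary) → 32 + 8 + 2 + 1 = 43 (decimal)
Convert 三十九 (Chinese numeral) → 3×10 + 9 = 39 (decimal)
Compute 43 × 39 = 1677
1677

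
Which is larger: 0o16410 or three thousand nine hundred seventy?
Convert 0o16410 (octal) → 1×4096 + 6×512 + 4×64 + 1×8 = 7432 (decimal)
Convert three thousand nine hundred seventy (English words) → 3×1000 + 9×100 + 70 = 3970 (decimal)
Compare 7432 vs 3970: larger = 7432
7432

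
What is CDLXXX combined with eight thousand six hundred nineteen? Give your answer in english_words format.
Convert CDLXXX (Roman numeral) → 400 + 50 + 10 + 10 + 10 = 480 (decimal)
Convert eight thousand six hundred nineteen (English words) → 8×1000 + 6×100 + 19 = 8619 (decimal)
Compute 480 + 8619 = 9099
Convert 9099 (decimal) → 9099 = 9×1000 + 99 → nine thousand ninety-nine (English words)
nine thousand ninety-nine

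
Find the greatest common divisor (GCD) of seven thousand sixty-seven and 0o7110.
Convert seven thousand sixty-seven (English words) → 7×1000 + 67 = 7067 (decimal)
Convert 0o7110 (octal) → 7×512 + 1×64 + 1×8 = 3656 (decimal)
Compute gcd(7067, 3656) = 1
1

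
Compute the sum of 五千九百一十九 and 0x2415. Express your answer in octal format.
Convert 五千九百一十九 (Chinese numeral) → 5×1000 + 9×100 + 1×10 + 9 = 5919 (decimal)
Convert 0x2415 (hexadecimal) → 2×4096 + 4×256 + 1×16 + 5 = 9237 (decimal)
Compute 5919 + 9237 = 15156
Convert 15156 (decimal) → 15156 = 3×4096 + 5×512 + 4×64 + 6×8 + 4 → 0o35464 (octal)
0o35464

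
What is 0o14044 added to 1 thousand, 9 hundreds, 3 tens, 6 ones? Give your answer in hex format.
Convert 0o14044 (octal) → 1×4096 + 4×512 + 4×8 + 4 = 6180 (decimal)
Convert 1 thousand, 9 hundreds, 3 tens, 6 ones (place-value notation) → 1×1000 + 9×100 + 3×10 + 6 = 1936 (decimal)
Compute 6180 + 1936 = 8116
Convert 8116 (decimal) → 8116 = 1×4096 + 15×256 + 11×16 + 4 → 0x1FB4 (hexadecimal)
0x1FB4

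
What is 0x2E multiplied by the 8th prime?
Convert 0x2E (hexadecimal) → 2×16 + 14 = 46 (decimal)
Convert the 8th prime (prime index) → 19 (decimal)
Compute 46 × 19 = 874
874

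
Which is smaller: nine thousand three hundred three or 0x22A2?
Convert nine thousand three hundred three (English words) → 9×1000 + 3×100 + 3 = 9303 (decimal)
Convert 0x22A2 (hexadecimal) → 2×4096 + 2×256 + 10×16 + 2 = 8866 (decimal)
Compare 9303 vs 8866: smaller = 8866
8866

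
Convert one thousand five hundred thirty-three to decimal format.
Convert one thousand five hundred thirty-three (English words) → 1×1000 + 5×100 + 33 = 1533 (decimal)
1533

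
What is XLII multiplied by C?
Convert XLII (Roman numeral) → 40 + 1 + 1 = 42 (decimal)
Convert C (Roman numeral) → 100 (decimal)
Compute 42 × 100 = 4200
4200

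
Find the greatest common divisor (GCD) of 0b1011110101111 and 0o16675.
Convert 0b1011110101111 (binary) → 4096 + 1024 + 512 + 256 + 128 + 32 + 8 + 4 + 2 + 1 = 6063 (decimal)
Convert 0o16675 (octal) → 1×4096 + 6×512 + 6×64 + 7×8 + 5 = 7613 (decimal)
Compute gcd(6063, 7613) = 1
1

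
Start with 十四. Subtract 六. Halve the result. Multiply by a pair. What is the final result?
Convert 十四 (Chinese numeral) → 1×10 + 4 = 14 (decimal)
Start: 14
Convert 六 (Chinese numeral) → 6 (decimal)
14 - 6 = 8
8 ÷ 2 = 4
Convert a pair (colloquial) → 2 (decimal)
4 × 2 = 8
8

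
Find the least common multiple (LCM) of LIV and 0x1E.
Convert LIV (Roman numeral) → 50 + 4 = 54 (decimal)
Convert 0x1E (hexadecimal) → 1×16 + 14 = 30 (decimal)
Compute lcm(54, 30) = 270
270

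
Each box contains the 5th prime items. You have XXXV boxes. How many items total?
Convert the 5th prime (prime index) → 11 (decimal)
Convert XXXV (Roman numeral) → 10 + 10 + 10 + 5 = 35 (decimal)
Compute 11 × 35 = 385
385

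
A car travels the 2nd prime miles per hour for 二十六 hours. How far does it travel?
Convert the 2nd prime (prime index) → 3 (decimal)
Convert 二十六 (Chinese numeral) → 2×10 + 6 = 26 (decimal)
Compute 3 × 26 = 78
78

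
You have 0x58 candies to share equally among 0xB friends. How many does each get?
Convert 0x58 (hexadecimal) → 5×16 + 8 = 88 (decimal)
Convert 0xB (hexadecimal) → 11 (decimal)
Compute 88 ÷ 11 = 8
8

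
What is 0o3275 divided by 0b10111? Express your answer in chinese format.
Convert 0o3275 (octal) → 3×512 + 2×64 + 7×8 + 5 = 1725 (decimal)
Convert 0b10111 (binary) → 16 + 4 + 2 + 1 = 23 (decimal)
Compute 1725 ÷ 23 = 75
Convert 75 (decimal) → 75 = 7×10 + 5 → 七十五 (Chinese numeral)
七十五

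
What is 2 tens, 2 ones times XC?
Convert 2 tens, 2 ones (place-value notation) → 2×10 + 2 = 22 (decimal)
Convert XC (Roman numeral) → 90 (decimal)
Compute 22 × 90 = 1980
1980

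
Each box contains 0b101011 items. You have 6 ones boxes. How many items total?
Convert 0b101011 (binary) → 32 + 8 + 2 + 1 = 43 (decimal)
Convert 6 ones (place-value notation) → 6 (decimal)
Compute 43 × 6 = 258
258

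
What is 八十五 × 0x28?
Convert 八十五 (Chinese numeral) → 8×10 + 5 = 85 (decimal)
Convert 0x28 (hexadecimal) → 2×16 + 8 = 40 (decimal)
Compute 85 × 40 = 3400
3400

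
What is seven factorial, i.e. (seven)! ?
Convert seven (English words) → 7 (decimal)
Compute 7! = 5040
5040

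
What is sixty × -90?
Convert sixty (English words) → 60 (decimal)
Compute 60 × -90 = -5400
-5400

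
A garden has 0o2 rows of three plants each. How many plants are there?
Convert three (English words) → 3 (decimal)
Convert 0o2 (octal) → 2 (decimal)
Compute 3 × 2 = 6
6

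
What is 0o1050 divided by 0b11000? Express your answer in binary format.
Convert 0o1050 (octal) → 1×512 + 5×8 = 552 (decimal)
Convert 0b11000 (binary) → 16 + 8 = 24 (decimal)
Compute 552 ÷ 24 = 23
Convert 23 (decimal) → 23 = 16 + 4 + 2 + 1 → 0b10111 (binary)
0b10111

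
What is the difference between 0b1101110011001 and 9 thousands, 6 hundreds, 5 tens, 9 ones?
Convert 0b1101110011001 (binary) → 4096 + 2048 + 512 + 256 + 128 + 16 + 8 + 1 = 7065 (decimal)
Convert 9 thousands, 6 hundreds, 5 tens, 9 ones (place-value notation) → 9×1000 + 6×100 + 5×10 + 9 = 9659 (decimal)
Difference: |7065 - 9659| = 2594
2594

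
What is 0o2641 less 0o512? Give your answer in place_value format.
Convert 0o2641 (octal) → 2×512 + 6×64 + 4×8 + 1 = 1441 (decimal)
Convert 0o512 (octal) → 5×64 + 1×8 + 2 = 330 (decimal)
Compute 1441 - 330 = 1111
Convert 1111 (decimal) → 1111 = 1×1000 + 1×100 + 1×10 + 1 → 1 thousand, 1 hundred, 1 ten, 1 one (place-value notation)
1 thousand, 1 hundred, 1 ten, 1 one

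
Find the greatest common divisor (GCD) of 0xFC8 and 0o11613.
Convert 0xFC8 (hexadecimal) → 15×256 + 12×16 + 8 = 4040 (decimal)
Convert 0o11613 (octal) → 1×4096 + 1×512 + 6×64 + 1×8 + 3 = 5003 (decimal)
Compute gcd(4040, 5003) = 1
1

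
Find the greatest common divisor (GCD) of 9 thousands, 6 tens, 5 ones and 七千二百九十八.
Convert 9 thousands, 6 tens, 5 ones (place-value notation) → 9×1000 + 6×10 + 5 = 9065 (decimal)
Convert 七千二百九十八 (Chinese numeral) → 7×1000 + 2×100 + 9×10 + 8 = 7298 (decimal)
Compute gcd(9065, 7298) = 1
1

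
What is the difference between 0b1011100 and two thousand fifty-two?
Convert 0b1011100 (binary) → 64 + 16 + 8 + 4 = 92 (decimal)
Convert two thousand fifty-two (English words) → 2×1000 + 52 = 2052 (decimal)
Difference: |92 - 2052| = 1960
1960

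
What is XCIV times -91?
Convert XCIV (Roman numeral) → 90 + 4 = 94 (decimal)
Compute 94 × -91 = -8554
-8554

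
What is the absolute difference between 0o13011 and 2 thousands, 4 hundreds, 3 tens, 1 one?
Convert 0o13011 (octal) → 1×4096 + 3×512 + 1×8 + 1 = 5641 (decimal)
Convert 2 thousands, 4 hundreds, 3 tens, 1 one (place-value notation) → 2×1000 + 4×100 + 3×10 + 1 = 2431 (decimal)
Compute |5641 - 2431| = 3210
3210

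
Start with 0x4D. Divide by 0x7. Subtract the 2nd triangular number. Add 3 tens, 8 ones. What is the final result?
Convert 0x4D (hexadecimal) → 4×16 + 13 = 77 (decimal)
Start: 77
Convert 0x7 (hexadecimal) → 7 (decimal)
77 ÷ 7 = 11
Convert the 2nd triangular number (triangular index) → 2×3/2 = 3 (decimal)
11 - 3 = 8
Convert 3 tens, 8 ones (place-value notation) → 3×10 + 8 = 38 (decimal)
8 + 38 = 46
46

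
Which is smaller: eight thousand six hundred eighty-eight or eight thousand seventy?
Convert eight thousand six hundred eighty-eight (English words) → 8×1000 + 6×100 + 88 = 8688 (decimal)
Convert eight thousand seventy (English words) → 8×1000 + 70 = 8070 (decimal)
Compare 8688 vs 8070: smaller = 8070
8070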